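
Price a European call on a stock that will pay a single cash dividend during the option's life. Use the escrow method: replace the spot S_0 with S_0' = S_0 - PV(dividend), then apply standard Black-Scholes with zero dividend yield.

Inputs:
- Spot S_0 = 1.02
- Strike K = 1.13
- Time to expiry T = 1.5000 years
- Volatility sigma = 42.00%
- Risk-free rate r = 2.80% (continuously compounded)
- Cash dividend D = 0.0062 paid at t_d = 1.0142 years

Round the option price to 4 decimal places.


Answer: Price = 0.1798

Derivation:
PV(D) = D * exp(-r * t_d) = 0.0062 * 0.97200182 = 0.00602641
S_0' = S_0 - PV(D) = 1.0200 - 0.00602641 = 1.01397359
d1 = (ln(S_0'/K) + (r + sigma^2/2)*T) / (sigma*sqrt(T)) = 0.12822734
d2 = d1 - sigma*sqrt(T) = -0.38616551
exp(-rT) = 0.95886978
N(d1) = 0.55101547; N(d2) = 0.34968705
C = S_0' * N(d1) - K * exp(-rT) * N(d2) = 1.01397359 * 0.55101547 - 1.1300 * 0.95886978 * 0.34968705 = 0.1798


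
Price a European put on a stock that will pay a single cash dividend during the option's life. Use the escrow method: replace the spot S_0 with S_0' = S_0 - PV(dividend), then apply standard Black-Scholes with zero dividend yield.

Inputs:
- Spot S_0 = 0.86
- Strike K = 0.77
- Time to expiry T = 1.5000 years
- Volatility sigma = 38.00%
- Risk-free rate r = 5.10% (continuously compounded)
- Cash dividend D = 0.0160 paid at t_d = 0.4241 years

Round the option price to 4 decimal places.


Answer: Price = 0.0869

Derivation:
PV(D) = D * exp(-r * t_d) = 0.0160 * 0.97860313 = 0.01565765
S_0' = S_0 - PV(D) = 0.8600 - 0.01565765 = 0.84434235
d1 = (ln(S_0'/K) + (r + sigma^2/2)*T) / (sigma*sqrt(T)) = 0.59511326
d2 = d1 - sigma*sqrt(T) = 0.12971021
exp(-rT) = 0.92635291
N(-d1) = 0.27588388; N(-d2) = 0.44839785
P = K * exp(-rT) * N(-d2) - S_0' * N(-d1) = 0.7700 * 0.92635291 * 0.44839785 - 0.84434235 * 0.27588388 = 0.0869


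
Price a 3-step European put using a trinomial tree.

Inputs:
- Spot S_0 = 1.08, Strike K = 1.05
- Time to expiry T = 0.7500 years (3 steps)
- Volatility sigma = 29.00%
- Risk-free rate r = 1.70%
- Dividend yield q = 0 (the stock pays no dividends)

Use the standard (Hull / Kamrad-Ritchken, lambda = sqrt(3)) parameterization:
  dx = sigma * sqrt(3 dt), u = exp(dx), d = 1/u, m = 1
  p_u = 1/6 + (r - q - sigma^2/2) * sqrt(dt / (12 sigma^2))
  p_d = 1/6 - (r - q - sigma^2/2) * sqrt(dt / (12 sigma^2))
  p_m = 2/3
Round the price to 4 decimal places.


dt = T/N = 0.250000; dx = sigma*sqrt(3*dt) = 0.251147
u = exp(dx) = 1.285500; d = 1/u = 0.777908
p_u = 0.154199, p_m = 0.666667, p_d = 0.179134
Discount per step: exp(-r*dt) = 0.995759
Stock lattice S(k, j) with j the centered position index:
  k=0: S(0,+0) = 1.0800
  k=1: S(1,-1) = 0.8401; S(1,+0) = 1.0800; S(1,+1) = 1.3883
  k=2: S(2,-2) = 0.6536; S(2,-1) = 0.8401; S(2,+0) = 1.0800; S(2,+1) = 1.3883; S(2,+2) = 1.7847
  k=3: S(3,-3) = 0.5084; S(3,-2) = 0.6536; S(3,-1) = 0.8401; S(3,+0) = 1.0800; S(3,+1) = 1.3883; S(3,+2) = 1.7847; S(3,+3) = 2.2942
Terminal payoffs V(N, j) = max(K - S_T, 0):
  V(3,-3) = 0.541597; V(3,-2) = 0.396448; V(3,-1) = 0.209860; V(3,+0) = 0.000000; V(3,+1) = 0.000000; V(3,+2) = 0.000000; V(3,+3) = 0.000000
Backward induction: V(k, j) = exp(-r*dt) * [p_u * V(k+1, j+1) + p_m * V(k+1, j) + p_d * V(k+1, j-1)]
  V(2,-2) = exp(-r*dt) * [p_u*0.209860 + p_m*0.396448 + p_d*0.541597] = 0.392008
  V(2,-1) = exp(-r*dt) * [p_u*0.000000 + p_m*0.209860 + p_d*0.396448] = 0.210029
  V(2,+0) = exp(-r*dt) * [p_u*0.000000 + p_m*0.000000 + p_d*0.209860] = 0.037434
  V(2,+1) = exp(-r*dt) * [p_u*0.000000 + p_m*0.000000 + p_d*0.000000] = 0.000000
  V(2,+2) = exp(-r*dt) * [p_u*0.000000 + p_m*0.000000 + p_d*0.000000] = 0.000000
  V(1,-1) = exp(-r*dt) * [p_u*0.037434 + p_m*0.210029 + p_d*0.392008] = 0.215098
  V(1,+0) = exp(-r*dt) * [p_u*0.000000 + p_m*0.037434 + p_d*0.210029] = 0.062314
  V(1,+1) = exp(-r*dt) * [p_u*0.000000 + p_m*0.000000 + p_d*0.037434] = 0.006677
  V(0,+0) = exp(-r*dt) * [p_u*0.006677 + p_m*0.062314 + p_d*0.215098] = 0.080760

Answer: Price = V(0,0) = 0.0808


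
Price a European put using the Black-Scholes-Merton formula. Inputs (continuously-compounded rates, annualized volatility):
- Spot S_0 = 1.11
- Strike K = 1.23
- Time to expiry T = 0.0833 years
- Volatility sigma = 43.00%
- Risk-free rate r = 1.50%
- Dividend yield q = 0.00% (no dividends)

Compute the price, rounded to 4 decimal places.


Answer: Price = 0.1353

Derivation:
d1 = (ln(S/K) + (r - q + 0.5*sigma^2) * T) / (sigma * sqrt(T)) = -0.75503168
d2 = d1 - sigma * sqrt(T) = -0.87913716
exp(-rT) = 0.99875128; exp(-qT) = 1.00000000
P = K * exp(-rT) * N(-d2) - S_0 * exp(-qT) * N(-d1)
N(-d1) = 0.77488501; N(-d2) = 0.81033655
P = 1.2300 * 0.99875128 * 0.81033655 - 1.1100 * 1.00000000 * 0.77488501 = 0.1353


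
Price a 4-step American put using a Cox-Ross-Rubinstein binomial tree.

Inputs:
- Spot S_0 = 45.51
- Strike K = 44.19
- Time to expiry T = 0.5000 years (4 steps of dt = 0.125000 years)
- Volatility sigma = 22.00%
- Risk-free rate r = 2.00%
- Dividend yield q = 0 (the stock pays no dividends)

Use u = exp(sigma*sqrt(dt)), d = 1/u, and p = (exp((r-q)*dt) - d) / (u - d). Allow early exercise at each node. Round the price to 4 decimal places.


Answer: Price = V(0,0) = 2.0170

Derivation:
dt = T/N = 0.125000
u = exp(sigma*sqrt(dt)) = 1.080887; d = 1/u = 0.925166
p = (exp((r-q)*dt) - d) / (u - d) = 0.496639
Discount per step: exp(-r*dt) = 0.997503
Stock lattice S(k, i) with i counting down-moves:
  k=0: S(0,0) = 45.5100
  k=1: S(1,0) = 49.1912; S(1,1) = 42.1043
  k=2: S(2,0) = 53.1701; S(2,1) = 45.5100; S(2,2) = 38.9535
  k=3: S(3,0) = 57.4708; S(3,1) = 49.1912; S(3,2) = 42.1043; S(3,3) = 36.0385
  k=4: S(4,0) = 62.1194; S(4,1) = 53.1701; S(4,2) = 45.5100; S(4,3) = 38.9535; S(4,4) = 33.3416
Terminal payoffs V(N, i) = max(K - S_T, 0):
  V(4,0) = 0.000000; V(4,1) = 0.000000; V(4,2) = 0.000000; V(4,3) = 5.236501; V(4,4) = 10.848426
Backward induction: V(k, i) = exp(-r*dt) * [p * V(k+1, i) + (1-p) * V(k+1, i+1)]; then take max(V_cont, immediate exercise) for American.
  V(3,0) = exp(-r*dt) * [p*0.000000 + (1-p)*0.000000] = 0.000000; exercise = 0.000000; V(3,0) = max -> 0.000000
  V(3,1) = exp(-r*dt) * [p*0.000000 + (1-p)*0.000000] = 0.000000; exercise = 0.000000; V(3,1) = max -> 0.000000
  V(3,2) = exp(-r*dt) * [p*0.000000 + (1-p)*5.236501] = 2.629270; exercise = 2.085681; V(3,2) = max -> 2.629270
  V(3,3) = exp(-r*dt) * [p*5.236501 + (1-p)*10.848426] = 8.041198; exercise = 8.151535; V(3,3) = max -> 8.151535
  V(2,0) = exp(-r*dt) * [p*0.000000 + (1-p)*0.000000] = 0.000000; exercise = 0.000000; V(2,0) = max -> 0.000000
  V(2,1) = exp(-r*dt) * [p*0.000000 + (1-p)*2.629270] = 1.320168; exercise = 0.000000; V(2,1) = max -> 1.320168
  V(2,2) = exp(-r*dt) * [p*2.629270 + (1-p)*8.151535] = 5.395458; exercise = 5.236501; V(2,2) = max -> 5.395458
  V(1,0) = exp(-r*dt) * [p*0.000000 + (1-p)*1.320168] = 0.662862; exercise = 0.000000; V(1,0) = max -> 0.662862
  V(1,1) = exp(-r*dt) * [p*1.320168 + (1-p)*5.395458] = 3.363092; exercise = 2.085681; V(1,1) = max -> 3.363092
  V(0,0) = exp(-r*dt) * [p*0.662862 + (1-p)*3.363092] = 2.017004; exercise = 0.000000; V(0,0) = max -> 2.017004


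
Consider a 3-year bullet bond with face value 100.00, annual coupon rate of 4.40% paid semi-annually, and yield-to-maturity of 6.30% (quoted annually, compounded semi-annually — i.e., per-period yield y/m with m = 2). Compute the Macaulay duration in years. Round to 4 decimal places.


Answer: Macaulay duration = 2.8381 years

Derivation:
Coupon per period c = face * coupon_rate / m = 2.200000
Periods per year m = 2; per-period yield y/m = 0.031500
Number of cashflows N = 6
Cashflows (t years, CF_t, discount factor 1/(1+y/m)^(m*t), PV):
  t = 0.5000: CF_t = 2.200000, DF = 0.969462, PV = 2.132816
  t = 1.0000: CF_t = 2.200000, DF = 0.939856, PV = 2.067684
  t = 1.5000: CF_t = 2.200000, DF = 0.911155, PV = 2.004541
  t = 2.0000: CF_t = 2.200000, DF = 0.883330, PV = 1.943326
  t = 2.5000: CF_t = 2.200000, DF = 0.856355, PV = 1.883981
  t = 3.0000: CF_t = 102.200000, DF = 0.830204, PV = 84.846807
Price P = sum_t PV_t = 94.879156
Macaulay numerator sum_t t * PV_t:
  t * PV_t at t = 0.5000: 1.066408
  t * PV_t at t = 1.0000: 2.067684
  t * PV_t at t = 1.5000: 3.006812
  t * PV_t at t = 2.0000: 3.886653
  t * PV_t at t = 2.5000: 4.709953
  t * PV_t at t = 3.0000: 254.540420
Macaulay duration D = (sum_t t * PV_t) / P = 269.277930 / 94.879156 = 2.838115


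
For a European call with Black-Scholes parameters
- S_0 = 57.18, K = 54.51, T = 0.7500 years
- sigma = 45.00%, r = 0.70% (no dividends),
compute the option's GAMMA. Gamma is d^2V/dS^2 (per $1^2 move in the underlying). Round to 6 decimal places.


Answer: Gamma = 0.016948

Derivation:
d1 = 0.3310334399; d2 = -0.0586779918
phi(d1) = 0.3776716535; exp(-qT) = 1.0000000000; exp(-rT) = 0.9947637572
Gamma = exp(-qT) * phi(d1) / (S * sigma * sqrt(T)) = 1.0000000000 * 0.3776716535 / (57.1800 * 0.4500 * 0.8660254038) = 0.016948


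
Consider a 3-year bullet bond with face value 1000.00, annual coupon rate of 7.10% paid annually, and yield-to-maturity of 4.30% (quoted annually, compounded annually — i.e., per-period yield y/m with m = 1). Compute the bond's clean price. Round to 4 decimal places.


Answer: Price = 1077.2622

Derivation:
Coupon per period c = face * coupon_rate / m = 71.000000
Periods per year m = 1; per-period yield y/m = 0.043000
Number of cashflows N = 3
Cashflows (t years, CF_t, discount factor 1/(1+y/m)^(m*t), PV):
  t = 1.0000: CF_t = 71.000000, DF = 0.958773, PV = 68.072867
  t = 2.0000: CF_t = 71.000000, DF = 0.919245, PV = 65.266411
  t = 3.0000: CF_t = 1071.000000, DF = 0.881347, PV = 943.922950
Price P = sum_t PV_t = 1077.262228


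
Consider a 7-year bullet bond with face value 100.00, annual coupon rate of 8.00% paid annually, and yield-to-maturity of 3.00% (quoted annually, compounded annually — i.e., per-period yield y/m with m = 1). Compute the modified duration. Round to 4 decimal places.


Answer: Modified duration = 5.6456

Derivation:
Coupon per period c = face * coupon_rate / m = 8.000000
Periods per year m = 1; per-period yield y/m = 0.030000
Number of cashflows N = 7
Cashflows (t years, CF_t, discount factor 1/(1+y/m)^(m*t), PV):
  t = 1.0000: CF_t = 8.000000, DF = 0.970874, PV = 7.766990
  t = 2.0000: CF_t = 8.000000, DF = 0.942596, PV = 7.540767
  t = 3.0000: CF_t = 8.000000, DF = 0.915142, PV = 7.321133
  t = 4.0000: CF_t = 8.000000, DF = 0.888487, PV = 7.107896
  t = 5.0000: CF_t = 8.000000, DF = 0.862609, PV = 6.900870
  t = 6.0000: CF_t = 8.000000, DF = 0.837484, PV = 6.699874
  t = 7.0000: CF_t = 108.000000, DF = 0.813092, PV = 87.813883
Price P = sum_t PV_t = 131.151415
First compute Macaulay numerator sum_t t * PV_t:
  t * PV_t at t = 1.0000: 7.766990
  t * PV_t at t = 2.0000: 15.081535
  t * PV_t at t = 3.0000: 21.963400
  t * PV_t at t = 4.0000: 28.431586
  t * PV_t at t = 5.0000: 34.504351
  t * PV_t at t = 6.0000: 40.199244
  t * PV_t at t = 7.0000: 614.697183
Macaulay duration D = 762.644288 / 131.151415 = 5.814991
Modified duration = D / (1 + y/m) = 5.814991 / (1 + 0.030000) = 5.645622


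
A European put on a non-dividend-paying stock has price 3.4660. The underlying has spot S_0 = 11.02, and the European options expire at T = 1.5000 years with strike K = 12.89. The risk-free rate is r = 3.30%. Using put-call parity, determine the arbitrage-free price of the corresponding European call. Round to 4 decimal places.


Answer: Call price = 2.2185

Derivation:
Put-call parity: C - P = S_0 * exp(-qT) - K * exp(-rT).
S_0 * exp(-qT) = 11.0200 * 1.00000000 = 11.02000000
K * exp(-rT) = 12.8900 * 0.95170516 = 12.26747949
C = P + S*exp(-qT) - K*exp(-rT)
C = 3.4660 + 11.02000000 - 12.26747949 = 2.2185


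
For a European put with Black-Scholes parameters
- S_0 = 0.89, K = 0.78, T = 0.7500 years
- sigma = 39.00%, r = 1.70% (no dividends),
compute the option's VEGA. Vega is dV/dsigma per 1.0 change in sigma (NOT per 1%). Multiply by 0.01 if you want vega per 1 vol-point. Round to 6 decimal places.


d1 = 0.5972319713; d2 = 0.2594820638
phi(d1) = 0.3337772092; exp(-qT) = 1.0000000000; exp(-rT) = 0.9873309369
Vega = S * exp(-qT) * phi(d1) * sqrt(T) = 0.8900 * 1.0000000000 * 0.3337772092 * 0.8660254038 = 0.257263

Answer: Vega = 0.257263


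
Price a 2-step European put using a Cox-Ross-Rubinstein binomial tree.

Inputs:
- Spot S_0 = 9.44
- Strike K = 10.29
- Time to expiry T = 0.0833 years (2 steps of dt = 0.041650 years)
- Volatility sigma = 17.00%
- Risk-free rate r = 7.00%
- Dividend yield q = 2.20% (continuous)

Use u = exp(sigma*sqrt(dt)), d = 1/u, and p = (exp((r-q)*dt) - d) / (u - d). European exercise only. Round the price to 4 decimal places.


dt = T/N = 0.041650
u = exp(sigma*sqrt(dt)) = 1.035303; d = 1/u = 0.965901
p = (exp((r-q)*dt) - d) / (u - d) = 0.520162
Discount per step: exp(-r*dt) = 0.997089
Stock lattice S(k, i) with i counting down-moves:
  k=0: S(0,0) = 9.4400
  k=1: S(1,0) = 9.7733; S(1,1) = 9.1181
  k=2: S(2,0) = 10.1183; S(2,1) = 9.4400; S(2,2) = 8.8072
Terminal payoffs V(N, i) = max(K - S_T, 0):
  V(2,0) = 0.171714; V(2,1) = 0.850000; V(2,2) = 1.482817
Backward induction: V(k, i) = exp(-r*dt) * [p * V(k+1, i) + (1-p) * V(k+1, i+1)].
  V(1,0) = exp(-r*dt) * [p*0.171714 + (1-p)*0.850000] = 0.495734
  V(1,1) = exp(-r*dt) * [p*0.850000 + (1-p)*1.482817] = 1.150291
  V(0,0) = exp(-r*dt) * [p*0.495734 + (1-p)*1.150291] = 0.807458

Answer: Price = V(0,0) = 0.8075


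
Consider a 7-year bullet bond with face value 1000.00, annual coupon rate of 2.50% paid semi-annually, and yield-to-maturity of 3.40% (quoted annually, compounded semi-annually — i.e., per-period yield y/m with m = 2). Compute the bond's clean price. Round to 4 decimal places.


Coupon per period c = face * coupon_rate / m = 12.500000
Periods per year m = 2; per-period yield y/m = 0.017000
Number of cashflows N = 14
Cashflows (t years, CF_t, discount factor 1/(1+y/m)^(m*t), PV):
  t = 0.5000: CF_t = 12.500000, DF = 0.983284, PV = 12.291052
  t = 1.0000: CF_t = 12.500000, DF = 0.966848, PV = 12.085597
  t = 1.5000: CF_t = 12.500000, DF = 0.950686, PV = 11.883576
  t = 2.0000: CF_t = 12.500000, DF = 0.934795, PV = 11.684932
  t = 2.5000: CF_t = 12.500000, DF = 0.919169, PV = 11.489609
  t = 3.0000: CF_t = 12.500000, DF = 0.903804, PV = 11.297551
  t = 3.5000: CF_t = 12.500000, DF = 0.888696, PV = 11.108703
  t = 4.0000: CF_t = 12.500000, DF = 0.873841, PV = 10.923011
  t = 4.5000: CF_t = 12.500000, DF = 0.859234, PV = 10.740424
  t = 5.0000: CF_t = 12.500000, DF = 0.844871, PV = 10.560889
  t = 5.5000: CF_t = 12.500000, DF = 0.830748, PV = 10.384355
  t = 6.0000: CF_t = 12.500000, DF = 0.816862, PV = 10.210772
  t = 6.5000: CF_t = 12.500000, DF = 0.803207, PV = 10.040090
  t = 7.0000: CF_t = 1012.500000, DF = 0.789781, PV = 799.653221
Price P = sum_t PV_t = 944.353783

Answer: Price = 944.3538


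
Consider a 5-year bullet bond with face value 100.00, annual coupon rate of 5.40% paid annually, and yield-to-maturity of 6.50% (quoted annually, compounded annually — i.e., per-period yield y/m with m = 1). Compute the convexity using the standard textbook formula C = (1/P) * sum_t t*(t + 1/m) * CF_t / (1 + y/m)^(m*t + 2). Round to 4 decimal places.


Answer: Convexity = 22.9512

Derivation:
Coupon per period c = face * coupon_rate / m = 5.400000
Periods per year m = 1; per-period yield y/m = 0.065000
Number of cashflows N = 5
Cashflows (t years, CF_t, discount factor 1/(1+y/m)^(m*t), PV):
  t = 1.0000: CF_t = 5.400000, DF = 0.938967, PV = 5.070423
  t = 2.0000: CF_t = 5.400000, DF = 0.881659, PV = 4.760960
  t = 3.0000: CF_t = 5.400000, DF = 0.827849, PV = 4.470385
  t = 4.0000: CF_t = 5.400000, DF = 0.777323, PV = 4.197545
  t = 5.0000: CF_t = 105.400000, DF = 0.729881, PV = 76.929440
Price P = sum_t PV_t = 95.428753
Convexity numerator sum_t t*(t + 1/m) * CF_t / (1+y/m)^(m*t + 2):
  t = 1.0000: term = 8.940770
  t = 2.0000: term = 25.185268
  t = 3.0000: term = 47.296278
  t = 4.0000: term = 74.016085
  t = 5.0000: term = 2034.766651
Convexity = (1/P) * sum = 2190.205053 / 95.428753 = 22.951207


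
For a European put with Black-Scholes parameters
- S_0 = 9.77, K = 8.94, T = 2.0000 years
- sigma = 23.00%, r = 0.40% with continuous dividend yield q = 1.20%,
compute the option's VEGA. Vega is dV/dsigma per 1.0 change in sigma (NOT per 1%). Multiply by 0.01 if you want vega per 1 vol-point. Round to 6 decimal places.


d1 = 0.3863904361; d2 = 0.0611213167
phi(d1) = 0.3702461154; exp(-qT) = 0.9762857098; exp(-rT) = 0.9920319148
Vega = S * exp(-qT) * phi(d1) * sqrt(T) = 9.7700 * 0.9762857098 * 0.3702461154 * 1.4142135624 = 4.994327

Answer: Vega = 4.994327


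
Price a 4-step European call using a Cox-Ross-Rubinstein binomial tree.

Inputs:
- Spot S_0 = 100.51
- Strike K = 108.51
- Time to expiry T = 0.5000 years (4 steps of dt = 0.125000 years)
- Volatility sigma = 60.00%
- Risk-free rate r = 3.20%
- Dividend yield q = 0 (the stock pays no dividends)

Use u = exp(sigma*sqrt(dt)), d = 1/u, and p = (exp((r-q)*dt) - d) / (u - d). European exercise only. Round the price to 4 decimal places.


Answer: Price = V(0,0) = 14.5842

Derivation:
dt = T/N = 0.125000
u = exp(sigma*sqrt(dt)) = 1.236311; d = 1/u = 0.808858
p = (exp((r-q)*dt) - d) / (u - d) = 0.456541
Discount per step: exp(-r*dt) = 0.996008
Stock lattice S(k, i) with i counting down-moves:
  k=0: S(0,0) = 100.5100
  k=1: S(1,0) = 124.2616; S(1,1) = 81.2983
  k=2: S(2,0) = 153.6260; S(2,1) = 100.5100; S(2,2) = 65.7588
  k=3: S(3,0) = 189.9296; S(3,1) = 124.2616; S(3,2) = 81.2983; S(3,3) = 53.1895
  k=4: S(4,0) = 234.8120; S(4,1) = 153.6260; S(4,2) = 100.5100; S(4,3) = 65.7588; S(4,4) = 43.0228
Terminal payoffs V(N, i) = max(S_T - K, 0):
  V(4,0) = 126.302040; V(4,1) = 45.116033; V(4,2) = 0.000000; V(4,3) = 0.000000; V(4,4) = 0.000000
Backward induction: V(k, i) = exp(-r*dt) * [p * V(k+1, i) + (1-p) * V(k+1, i+1)].
  V(3,0) = exp(-r*dt) * [p*126.302040 + (1-p)*45.116033] = 81.852745
  V(3,1) = exp(-r*dt) * [p*45.116033 + (1-p)*0.000000] = 20.515115
  V(3,2) = exp(-r*dt) * [p*0.000000 + (1-p)*0.000000] = 0.000000
  V(3,3) = exp(-r*dt) * [p*0.000000 + (1-p)*0.000000] = 0.000000
  V(2,0) = exp(-r*dt) * [p*81.852745 + (1-p)*20.515115] = 48.324601
  V(2,1) = exp(-r*dt) * [p*20.515115 + (1-p)*0.000000] = 9.328611
  V(2,2) = exp(-r*dt) * [p*0.000000 + (1-p)*0.000000] = 0.000000
  V(1,0) = exp(-r*dt) * [p*48.324601 + (1-p)*9.328611] = 27.023587
  V(1,1) = exp(-r*dt) * [p*9.328611 + (1-p)*0.000000] = 4.241896
  V(0,0) = exp(-r*dt) * [p*27.023587 + (1-p)*4.241896] = 14.584229


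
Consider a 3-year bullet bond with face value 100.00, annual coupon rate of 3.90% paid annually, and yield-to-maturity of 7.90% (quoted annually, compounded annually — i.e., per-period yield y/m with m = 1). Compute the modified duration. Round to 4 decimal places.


Answer: Modified duration = 2.6710

Derivation:
Coupon per period c = face * coupon_rate / m = 3.900000
Periods per year m = 1; per-period yield y/m = 0.079000
Number of cashflows N = 3
Cashflows (t years, CF_t, discount factor 1/(1+y/m)^(m*t), PV):
  t = 1.0000: CF_t = 3.900000, DF = 0.926784, PV = 3.614458
  t = 2.0000: CF_t = 3.900000, DF = 0.858929, PV = 3.349822
  t = 3.0000: CF_t = 103.900000, DF = 0.796041, PV = 82.708704
Price P = sum_t PV_t = 89.672983
First compute Macaulay numerator sum_t t * PV_t:
  t * PV_t at t = 1.0000: 3.614458
  t * PV_t at t = 2.0000: 6.699644
  t * PV_t at t = 3.0000: 248.126111
Macaulay duration D = 258.440212 / 89.672983 = 2.882030
Modified duration = D / (1 + y/m) = 2.882030 / (1 + 0.079000) = 2.671019


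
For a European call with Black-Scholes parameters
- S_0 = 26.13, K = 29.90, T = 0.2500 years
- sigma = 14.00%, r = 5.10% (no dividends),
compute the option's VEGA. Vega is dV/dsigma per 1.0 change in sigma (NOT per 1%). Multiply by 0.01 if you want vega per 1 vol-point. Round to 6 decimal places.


Answer: Vega = 1.211689

Derivation:
d1 = -1.7082057266; d2 = -1.7782057266
phi(d1) = 0.0927431036; exp(-qT) = 1.0000000000; exp(-rT) = 0.9873309369
Vega = S * exp(-qT) * phi(d1) * sqrt(T) = 26.1300 * 1.0000000000 * 0.0927431036 * 0.5000000000 = 1.211689


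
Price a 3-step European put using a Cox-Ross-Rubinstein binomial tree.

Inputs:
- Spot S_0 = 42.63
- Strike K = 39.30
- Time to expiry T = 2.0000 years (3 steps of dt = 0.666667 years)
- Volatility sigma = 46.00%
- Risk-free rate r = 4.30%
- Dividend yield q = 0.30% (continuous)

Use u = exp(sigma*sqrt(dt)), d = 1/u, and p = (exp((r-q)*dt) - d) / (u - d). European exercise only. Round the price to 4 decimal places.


Answer: Price = V(0,0) = 7.8491

Derivation:
dt = T/N = 0.666667
u = exp(sigma*sqrt(dt)) = 1.455848; d = 1/u = 0.686885
p = (exp((r-q)*dt) - d) / (u - d) = 0.442337
Discount per step: exp(-r*dt) = 0.971740
Stock lattice S(k, i) with i counting down-moves:
  k=0: S(0,0) = 42.6300
  k=1: S(1,0) = 62.0628; S(1,1) = 29.2819
  k=2: S(2,0) = 90.3540; S(2,1) = 42.6300; S(2,2) = 20.1133
  k=3: S(3,0) = 131.5416; S(3,1) = 62.0628; S(3,2) = 29.2819; S(3,3) = 13.8155
Terminal payoffs V(N, i) = max(K - S_T, 0):
  V(3,0) = 0.000000; V(3,1) = 0.000000; V(3,2) = 10.018093; V(3,3) = 25.484475
Backward induction: V(k, i) = exp(-r*dt) * [p * V(k+1, i) + (1-p) * V(k+1, i+1)].
  V(2,0) = exp(-r*dt) * [p*0.000000 + (1-p)*0.000000] = 0.000000
  V(2,1) = exp(-r*dt) * [p*0.000000 + (1-p)*10.018093] = 5.428845
  V(2,2) = exp(-r*dt) * [p*10.018093 + (1-p)*25.484475] = 18.116279
  V(1,0) = exp(-r*dt) * [p*0.000000 + (1-p)*5.428845] = 2.941913
  V(1,1) = exp(-r*dt) * [p*5.428845 + (1-p)*18.116279] = 12.150799
  V(0,0) = exp(-r*dt) * [p*2.941913 + (1-p)*12.150799] = 7.849107


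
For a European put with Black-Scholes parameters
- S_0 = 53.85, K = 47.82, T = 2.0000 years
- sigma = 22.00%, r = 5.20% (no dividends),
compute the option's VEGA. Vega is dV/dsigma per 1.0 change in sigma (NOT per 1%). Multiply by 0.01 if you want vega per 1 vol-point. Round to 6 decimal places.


d1 = 0.8715362401; d2 = 0.5604092563
phi(d1) = 0.2728791537; exp(-qT) = 1.0000000000; exp(-rT) = 0.9012252974
Vega = S * exp(-qT) * phi(d1) * sqrt(T) = 53.8500 * 1.0000000000 * 0.2728791537 * 1.4142135624 = 20.781221

Answer: Vega = 20.781221


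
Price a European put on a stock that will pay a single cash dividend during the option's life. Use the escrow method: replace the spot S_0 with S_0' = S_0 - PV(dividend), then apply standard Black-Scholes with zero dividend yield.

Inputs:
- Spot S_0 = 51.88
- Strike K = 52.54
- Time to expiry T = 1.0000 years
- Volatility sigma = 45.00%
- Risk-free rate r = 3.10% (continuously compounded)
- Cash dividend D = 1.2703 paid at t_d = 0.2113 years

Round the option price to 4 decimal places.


Answer: Price = 9.1994

Derivation:
PV(D) = D * exp(-r * t_d) = 1.2703 * 0.99347111 = 1.26200635
S_0' = S_0 - PV(D) = 51.8800 - 1.26200635 = 50.61799365
d1 = (ln(S_0'/K) + (r + sigma^2/2)*T) / (sigma*sqrt(T)) = 0.21107185
d2 = d1 - sigma*sqrt(T) = -0.23892815
exp(-rT) = 0.96947557
N(-d1) = 0.41641560; N(-d2) = 0.59441935
P = K * exp(-rT) * N(-d2) - S_0' * N(-d1) = 52.5400 * 0.96947557 * 0.59441935 - 50.61799365 * 0.41641560 = 9.1994


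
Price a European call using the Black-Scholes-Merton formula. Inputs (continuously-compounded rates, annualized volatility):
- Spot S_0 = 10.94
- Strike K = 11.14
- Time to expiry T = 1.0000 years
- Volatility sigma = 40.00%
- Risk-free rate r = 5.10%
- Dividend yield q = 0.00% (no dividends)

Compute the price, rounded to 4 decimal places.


Answer: Price = 1.8888

Derivation:
d1 = (ln(S/K) + (r - q + 0.5*sigma^2) * T) / (sigma * sqrt(T)) = 0.28220891
d2 = d1 - sigma * sqrt(T) = -0.11779109
exp(-rT) = 0.95027867; exp(-qT) = 1.00000000
C = S_0 * exp(-qT) * N(d1) - K * exp(-rT) * N(d2)
N(d1) = 0.61110834; N(d2) = 0.45311659
C = 10.9400 * 1.00000000 * 0.61110834 - 11.1400 * 0.95027867 * 0.45311659 = 1.8888


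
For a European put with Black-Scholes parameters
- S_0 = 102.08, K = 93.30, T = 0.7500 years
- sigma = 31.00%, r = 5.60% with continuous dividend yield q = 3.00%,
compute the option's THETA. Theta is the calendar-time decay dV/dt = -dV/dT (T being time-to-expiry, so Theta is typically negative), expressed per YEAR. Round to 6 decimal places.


Answer: Theta = -5.068415

Derivation:
d1 = 0.5418682278; d2 = 0.2734003526
phi(d1) = 0.3444697085; exp(-qT) = 0.9777512372; exp(-rT) = 0.9588697806
Theta = -S*exp(-qT)*phi(d1)*sigma/(2*sqrt(T)) + r*K*exp(-rT)*N(-d2) - q*S*exp(-qT)*N(-d1)
N(-d1) = 0.2939546428; N(-d2) = 0.3922727409; sqrt(T) = 0.8660254038
Term 1 = -102.0800 * 0.9777512372 * 0.3444697085 * 0.3100 / (2 * 0.8660254038) = -6.1534849045
Term 2 = 0.0560 * 93.3000 * 0.9588697806 * 0.3922727409 = 1.9652483146
Term 3 = -0.0300 * 102.0800 * 0.9777512372 * 0.2939546428 = -0.8801782128
Theta = -6.1534849045 + (1.9652483146) + (-0.8801782128) = -5.068415


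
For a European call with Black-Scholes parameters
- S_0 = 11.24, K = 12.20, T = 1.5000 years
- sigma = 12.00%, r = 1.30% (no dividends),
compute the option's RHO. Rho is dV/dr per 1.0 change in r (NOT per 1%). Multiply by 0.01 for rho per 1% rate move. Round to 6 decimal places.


Answer: Rho = 5.546990

Derivation:
d1 = -0.3514820956; d2 = -0.4984514801
phi(d1) = 0.3750453358; exp(-qT) = 1.0000000000; exp(-rT) = 0.9806888952
N(d2) = 0.3090829298
Rho = K*T*exp(-rT)*N(d2) = 12.2000 * 1.5000 * 0.9806888952 * 0.3090829298 = 5.546990


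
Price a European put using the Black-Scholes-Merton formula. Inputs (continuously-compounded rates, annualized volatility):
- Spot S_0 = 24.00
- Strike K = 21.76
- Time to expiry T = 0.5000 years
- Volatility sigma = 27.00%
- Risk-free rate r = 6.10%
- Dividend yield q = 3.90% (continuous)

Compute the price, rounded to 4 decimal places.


d1 = (ln(S/K) + (r - q + 0.5*sigma^2) * T) / (sigma * sqrt(T)) = 0.66628005
d2 = d1 - sigma * sqrt(T) = 0.47536122
exp(-rT) = 0.96996043; exp(-qT) = 0.98068890
P = K * exp(-rT) * N(-d2) - S_0 * exp(-qT) * N(-d1)
N(-d1) = 0.25261606; N(-d2) = 0.31726477
P = 21.7600 * 0.96996043 * 0.31726477 - 24.0000 * 0.98068890 * 0.25261606 = 0.7506

Answer: Price = 0.7506


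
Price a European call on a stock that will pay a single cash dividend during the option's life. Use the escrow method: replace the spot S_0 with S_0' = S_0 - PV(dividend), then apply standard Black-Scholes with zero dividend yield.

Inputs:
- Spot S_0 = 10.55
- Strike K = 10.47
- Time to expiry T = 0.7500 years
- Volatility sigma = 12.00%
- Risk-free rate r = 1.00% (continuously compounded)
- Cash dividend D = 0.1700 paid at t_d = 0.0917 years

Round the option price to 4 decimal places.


PV(D) = D * exp(-r * t_d) = 0.1700 * 0.99908342 = 0.16984418
S_0' = S_0 - PV(D) = 10.5500 - 0.16984418 = 10.38015582
d1 = (ln(S_0'/K) + (r + sigma^2/2)*T) / (sigma*sqrt(T)) = 0.04120226
d2 = d1 - sigma*sqrt(T) = -0.06272079
exp(-rT) = 0.99252805
N(d1) = 0.51643267; N(d2) = 0.47499442
C = S_0' * N(d1) - K * exp(-rT) * N(d2) = 10.38015582 * 0.51643267 - 10.4700 * 0.99252805 * 0.47499442 = 0.4246

Answer: Price = 0.4246


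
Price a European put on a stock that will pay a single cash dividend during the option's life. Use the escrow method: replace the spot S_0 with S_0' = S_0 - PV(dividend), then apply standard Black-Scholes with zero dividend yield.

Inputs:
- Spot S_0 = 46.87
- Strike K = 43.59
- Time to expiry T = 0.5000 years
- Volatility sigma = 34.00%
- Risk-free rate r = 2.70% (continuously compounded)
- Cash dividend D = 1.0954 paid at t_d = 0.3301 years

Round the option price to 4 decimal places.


Answer: Price = 3.0009

Derivation:
PV(D) = D * exp(-r * t_d) = 1.0954 * 0.99112690 = 1.08568041
S_0' = S_0 - PV(D) = 46.8700 - 1.08568041 = 45.78431959
d1 = (ln(S_0'/K) + (r + sigma^2/2)*T) / (sigma*sqrt(T)) = 0.38064764
d2 = d1 - sigma*sqrt(T) = 0.14023133
exp(-rT) = 0.98659072
N(-d1) = 0.35173236; N(-d2) = 0.44423861
P = K * exp(-rT) * N(-d2) - S_0' * N(-d1) = 43.5900 * 0.98659072 * 0.44423861 - 45.78431959 * 0.35173236 = 3.0009


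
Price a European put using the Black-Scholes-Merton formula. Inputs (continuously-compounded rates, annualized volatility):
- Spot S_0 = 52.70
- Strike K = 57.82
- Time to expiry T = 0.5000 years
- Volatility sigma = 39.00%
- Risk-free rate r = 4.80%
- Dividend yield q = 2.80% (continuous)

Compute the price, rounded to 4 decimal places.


d1 = (ln(S/K) + (r - q + 0.5*sigma^2) * T) / (sigma * sqrt(T)) = -0.16206989
d2 = d1 - sigma * sqrt(T) = -0.43784154
exp(-rT) = 0.97628571; exp(-qT) = 0.98609754
P = K * exp(-rT) * N(-d2) - S_0 * exp(-qT) * N(-d1)
N(-d1) = 0.56437459; N(-d2) = 0.66924942
P = 57.8200 * 0.97628571 * 0.66924942 - 52.7000 * 0.98609754 * 0.56437459 = 8.4493

Answer: Price = 8.4493


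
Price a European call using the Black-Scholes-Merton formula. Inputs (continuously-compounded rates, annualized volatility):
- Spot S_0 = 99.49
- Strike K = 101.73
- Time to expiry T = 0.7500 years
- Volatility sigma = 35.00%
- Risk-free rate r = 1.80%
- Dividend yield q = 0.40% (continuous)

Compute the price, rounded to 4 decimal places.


d1 = (ln(S/K) + (r - q + 0.5*sigma^2) * T) / (sigma * sqrt(T)) = 0.11273965
d2 = d1 - sigma * sqrt(T) = -0.19036924
exp(-rT) = 0.98659072; exp(-qT) = 0.99700450
C = S_0 * exp(-qT) * N(d1) - K * exp(-rT) * N(d2)
N(d1) = 0.54488152; N(d2) = 0.42450990
C = 99.4900 * 0.99700450 * 0.54488152 - 101.7300 * 0.98659072 * 0.42450990 = 11.4416

Answer: Price = 11.4416


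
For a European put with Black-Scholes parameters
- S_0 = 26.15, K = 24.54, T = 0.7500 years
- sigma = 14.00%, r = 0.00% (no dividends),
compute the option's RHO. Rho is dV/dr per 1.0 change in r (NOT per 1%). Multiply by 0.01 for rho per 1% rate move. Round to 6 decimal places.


d1 = 0.5847300529; d2 = 0.4634864964
phi(d1) = 0.3362524202; exp(-qT) = 1.0000000000; exp(-rT) = 1.0000000000
N(-d2) = 0.3215078459
Rho = -K*T*exp(-rT)*N(-d2) = -24.5400 * 0.7500 * 1.0000000000 * 0.3215078459 = -5.917352

Answer: Rho = -5.917352


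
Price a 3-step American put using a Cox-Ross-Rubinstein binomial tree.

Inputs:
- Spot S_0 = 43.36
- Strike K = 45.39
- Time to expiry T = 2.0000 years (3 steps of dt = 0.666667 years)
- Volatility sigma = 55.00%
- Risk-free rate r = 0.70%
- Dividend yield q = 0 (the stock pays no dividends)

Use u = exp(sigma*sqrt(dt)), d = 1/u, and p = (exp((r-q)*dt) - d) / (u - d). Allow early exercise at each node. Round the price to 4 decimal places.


dt = T/N = 0.666667
u = exp(sigma*sqrt(dt)) = 1.566859; d = 1/u = 0.638219
p = (exp((r-q)*dt) - d) / (u - d) = 0.394618
Discount per step: exp(-r*dt) = 0.995344
Stock lattice S(k, i) with i counting down-moves:
  k=0: S(0,0) = 43.3600
  k=1: S(1,0) = 67.9390; S(1,1) = 27.6732
  k=2: S(2,0) = 106.4509; S(2,1) = 43.3600; S(2,2) = 17.6616
  k=3: S(3,0) = 166.7935; S(3,1) = 67.9390; S(3,2) = 27.6732; S(3,3) = 11.2720
Terminal payoffs V(N, i) = max(K - S_T, 0):
  V(3,0) = 0.000000; V(3,1) = 0.000000; V(3,2) = 17.716805; V(3,3) = 34.118043
Backward induction: V(k, i) = exp(-r*dt) * [p * V(k+1, i) + (1-p) * V(k+1, i+1)]; then take max(V_cont, immediate exercise) for American.
  V(2,0) = exp(-r*dt) * [p*0.000000 + (1-p)*0.000000] = 0.000000; exercise = 0.000000; V(2,0) = max -> 0.000000
  V(2,1) = exp(-r*dt) * [p*0.000000 + (1-p)*17.716805] = 10.675497; exercise = 2.030000; V(2,1) = max -> 10.675497
  V(2,2) = exp(-r*dt) * [p*17.716805 + (1-p)*34.118043] = 27.517103; exercise = 27.728430; V(2,2) = max -> 27.728430
  V(1,0) = exp(-r*dt) * [p*0.000000 + (1-p)*10.675497] = 6.432662; exercise = 0.000000; V(1,0) = max -> 6.432662
  V(1,1) = exp(-r*dt) * [p*10.675497 + (1-p)*27.728430] = 20.901265; exercise = 17.716805; V(1,1) = max -> 20.901265
  V(0,0) = exp(-r*dt) * [p*6.432662 + (1-p)*20.901265] = 15.120962; exercise = 2.030000; V(0,0) = max -> 15.120962

Answer: Price = V(0,0) = 15.1210


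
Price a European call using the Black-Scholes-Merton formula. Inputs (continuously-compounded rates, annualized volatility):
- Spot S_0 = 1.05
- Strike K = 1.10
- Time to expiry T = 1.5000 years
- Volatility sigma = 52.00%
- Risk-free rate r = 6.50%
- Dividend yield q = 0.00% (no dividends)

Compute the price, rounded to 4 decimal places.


Answer: Price = 0.2827

Derivation:
d1 = (ln(S/K) + (r - q + 0.5*sigma^2) * T) / (sigma * sqrt(T)) = 0.39848171
d2 = d1 - sigma * sqrt(T) = -0.23838562
exp(-rT) = 0.90710234; exp(-qT) = 1.00000000
C = S_0 * exp(-qT) * N(d1) - K * exp(-rT) * N(d2)
N(d1) = 0.65486243; N(d2) = 0.40579101
C = 1.0500 * 1.00000000 * 0.65486243 - 1.1000 * 0.90710234 * 0.40579101 = 0.2827


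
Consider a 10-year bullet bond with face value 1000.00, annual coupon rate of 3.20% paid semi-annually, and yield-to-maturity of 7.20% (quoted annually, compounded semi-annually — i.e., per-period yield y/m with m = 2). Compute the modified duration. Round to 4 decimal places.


Coupon per period c = face * coupon_rate / m = 16.000000
Periods per year m = 2; per-period yield y/m = 0.036000
Number of cashflows N = 20
Cashflows (t years, CF_t, discount factor 1/(1+y/m)^(m*t), PV):
  t = 0.5000: CF_t = 16.000000, DF = 0.965251, PV = 15.444015
  t = 1.0000: CF_t = 16.000000, DF = 0.931709, PV = 14.907351
  t = 1.5000: CF_t = 16.000000, DF = 0.899333, PV = 14.389335
  t = 2.0000: CF_t = 16.000000, DF = 0.868082, PV = 13.889319
  t = 2.5000: CF_t = 16.000000, DF = 0.837917, PV = 13.406679
  t = 3.0000: CF_t = 16.000000, DF = 0.808801, PV = 12.940810
  t = 3.5000: CF_t = 16.000000, DF = 0.780696, PV = 12.491129
  t = 4.0000: CF_t = 16.000000, DF = 0.753567, PV = 12.057074
  t = 4.5000: CF_t = 16.000000, DF = 0.727381, PV = 11.638103
  t = 5.0000: CF_t = 16.000000, DF = 0.702106, PV = 11.233690
  t = 5.5000: CF_t = 16.000000, DF = 0.677708, PV = 10.843330
  t = 6.0000: CF_t = 16.000000, DF = 0.654158, PV = 10.466535
  t = 6.5000: CF_t = 16.000000, DF = 0.631427, PV = 10.102833
  t = 7.0000: CF_t = 16.000000, DF = 0.609486, PV = 9.751769
  t = 7.5000: CF_t = 16.000000, DF = 0.588307, PV = 9.412904
  t = 8.0000: CF_t = 16.000000, DF = 0.567863, PV = 9.085815
  t = 8.5000: CF_t = 16.000000, DF = 0.548131, PV = 8.770092
  t = 9.0000: CF_t = 16.000000, DF = 0.529084, PV = 8.465340
  t = 9.5000: CF_t = 16.000000, DF = 0.510699, PV = 8.171177
  t = 10.0000: CF_t = 1016.000000, DF = 0.492952, PV = 500.839531
Price P = sum_t PV_t = 718.306830
First compute Macaulay numerator sum_t t * PV_t:
  t * PV_t at t = 0.5000: 7.722008
  t * PV_t at t = 1.0000: 14.907351
  t * PV_t at t = 1.5000: 21.584002
  t * PV_t at t = 2.0000: 27.778639
  t * PV_t at t = 2.5000: 33.516697
  t * PV_t at t = 3.0000: 38.822429
  t * PV_t at t = 3.5000: 43.718952
  t * PV_t at t = 4.0000: 48.228297
  t * PV_t at t = 4.5000: 52.371462
  t * PV_t at t = 5.0000: 56.168449
  t * PV_t at t = 5.5000: 59.638315
  t * PV_t at t = 6.0000: 62.799208
  t * PV_t at t = 6.5000: 65.668413
  t * PV_t at t = 7.0000: 68.262383
  t * PV_t at t = 7.5000: 70.596784
  t * PV_t at t = 8.0000: 72.686521
  t * PV_t at t = 8.5000: 74.545781
  t * PV_t at t = 9.0000: 76.188056
  t * PV_t at t = 9.5000: 77.626184
  t * PV_t at t = 10.0000: 5008.395305
Macaulay duration D = 5981.225235 / 718.306830 = 8.326839
Modified duration = D / (1 + y/m) = 8.326839 / (1 + 0.036000) = 8.037489

Answer: Modified duration = 8.0375


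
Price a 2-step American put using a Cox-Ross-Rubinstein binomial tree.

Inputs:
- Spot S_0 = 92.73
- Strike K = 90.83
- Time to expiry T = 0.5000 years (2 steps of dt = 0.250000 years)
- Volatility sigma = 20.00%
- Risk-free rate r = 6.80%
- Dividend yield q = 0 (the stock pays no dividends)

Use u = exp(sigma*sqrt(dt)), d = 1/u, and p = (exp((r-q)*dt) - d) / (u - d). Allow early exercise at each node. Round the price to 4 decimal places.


dt = T/N = 0.250000
u = exp(sigma*sqrt(dt)) = 1.105171; d = 1/u = 0.904837
p = (exp((r-q)*dt) - d) / (u - d) = 0.560605
Discount per step: exp(-r*dt) = 0.983144
Stock lattice S(k, i) with i counting down-moves:
  k=0: S(0,0) = 92.7300
  k=1: S(1,0) = 102.4825; S(1,1) = 83.9056
  k=2: S(2,0) = 113.2607; S(2,1) = 92.7300; S(2,2) = 75.9209
Terminal payoffs V(N, i) = max(K - S_T, 0):
  V(2,0) = 0.000000; V(2,1) = 0.000000; V(2,2) = 14.909097
Backward induction: V(k, i) = exp(-r*dt) * [p * V(k+1, i) + (1-p) * V(k+1, i+1)]; then take max(V_cont, immediate exercise) for American.
  V(1,0) = exp(-r*dt) * [p*0.000000 + (1-p)*0.000000] = 0.000000; exercise = 0.000000; V(1,0) = max -> 0.000000
  V(1,1) = exp(-r*dt) * [p*0.000000 + (1-p)*14.909097] = 6.440562; exercise = 6.924426; V(1,1) = max -> 6.924426
  V(0,0) = exp(-r*dt) * [p*0.000000 + (1-p)*6.924426] = 2.991274; exercise = 0.000000; V(0,0) = max -> 2.991274

Answer: Price = V(0,0) = 2.9913


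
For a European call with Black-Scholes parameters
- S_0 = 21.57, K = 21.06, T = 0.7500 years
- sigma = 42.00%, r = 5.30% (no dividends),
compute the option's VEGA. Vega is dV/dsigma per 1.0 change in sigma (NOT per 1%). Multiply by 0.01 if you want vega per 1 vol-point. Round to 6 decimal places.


d1 = 0.3569343048; d2 = -0.0067963648
phi(d1) = 0.3743217407; exp(-qT) = 1.0000000000; exp(-rT) = 0.9610296665
Vega = S * exp(-qT) * phi(d1) * sqrt(T) = 21.5700 * 1.0000000000 * 0.3743217407 * 0.8660254038 = 6.992393

Answer: Vega = 6.992393


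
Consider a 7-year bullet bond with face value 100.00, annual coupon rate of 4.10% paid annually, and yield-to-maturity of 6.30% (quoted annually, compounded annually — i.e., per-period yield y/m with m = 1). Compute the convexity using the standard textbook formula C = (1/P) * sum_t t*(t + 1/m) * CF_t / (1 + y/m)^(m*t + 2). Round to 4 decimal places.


Answer: Convexity = 41.7636

Derivation:
Coupon per period c = face * coupon_rate / m = 4.100000
Periods per year m = 1; per-period yield y/m = 0.063000
Number of cashflows N = 7
Cashflows (t years, CF_t, discount factor 1/(1+y/m)^(m*t), PV):
  t = 1.0000: CF_t = 4.100000, DF = 0.940734, PV = 3.857008
  t = 2.0000: CF_t = 4.100000, DF = 0.884980, PV = 3.628418
  t = 3.0000: CF_t = 4.100000, DF = 0.832531, PV = 3.413375
  t = 4.0000: CF_t = 4.100000, DF = 0.783190, PV = 3.211078
  t = 5.0000: CF_t = 4.100000, DF = 0.736773, PV = 3.020769
  t = 6.0000: CF_t = 4.100000, DF = 0.693107, PV = 2.841740
  t = 7.0000: CF_t = 104.100000, DF = 0.652029, PV = 67.876256
Price P = sum_t PV_t = 87.848644
Convexity numerator sum_t t*(t + 1/m) * CF_t / (1+y/m)^(m*t + 2):
  t = 1.0000: term = 6.826751
  t = 2.0000: term = 19.266465
  t = 3.0000: term = 36.249230
  t = 4.0000: term = 56.834791
  t = 5.0000: term = 80.199611
  t = 6.0000: term = 105.625075
  t = 7.0000: term = 3363.871333
Convexity = (1/P) * sum = 3668.873255 / 87.848644 = 41.763573


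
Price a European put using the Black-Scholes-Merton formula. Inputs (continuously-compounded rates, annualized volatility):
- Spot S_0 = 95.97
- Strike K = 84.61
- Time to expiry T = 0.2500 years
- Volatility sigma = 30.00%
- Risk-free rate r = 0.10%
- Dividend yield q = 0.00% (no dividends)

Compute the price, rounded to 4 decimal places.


d1 = (ln(S/K) + (r - q + 0.5*sigma^2) * T) / (sigma * sqrt(T)) = 0.91655453
d2 = d1 - sigma * sqrt(T) = 0.76655453
exp(-rT) = 0.99975003; exp(-qT) = 1.00000000
P = K * exp(-rT) * N(-d2) - S_0 * exp(-qT) * N(-d1)
N(-d1) = 0.17968806; N(-d2) = 0.22167321
P = 84.6100 * 0.99975003 * 0.22167321 - 95.9700 * 1.00000000 * 0.17968806 = 1.5064

Answer: Price = 1.5064


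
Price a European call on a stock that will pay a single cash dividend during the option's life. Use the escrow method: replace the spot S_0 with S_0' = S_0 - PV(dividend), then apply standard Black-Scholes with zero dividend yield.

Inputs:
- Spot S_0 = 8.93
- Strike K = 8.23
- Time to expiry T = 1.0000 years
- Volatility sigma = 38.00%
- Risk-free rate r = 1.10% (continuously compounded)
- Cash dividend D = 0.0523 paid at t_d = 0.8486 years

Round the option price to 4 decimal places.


PV(D) = D * exp(-r * t_d) = 0.0523 * 0.99070883 = 0.05181407
S_0' = S_0 - PV(D) = 8.9300 - 0.05181407 = 8.87818593
d1 = (ln(S_0'/K) + (r + sigma^2/2)*T) / (sigma*sqrt(T)) = 0.41845062
d2 = d1 - sigma*sqrt(T) = 0.03845062
exp(-rT) = 0.98906028
N(d1) = 0.66219116; N(d2) = 0.51533580
C = S_0' * N(d1) - K * exp(-rT) * N(d2) = 8.87818593 * 0.66219116 - 8.2300 * 0.98906028 * 0.51533580 = 1.6842

Answer: Price = 1.6842


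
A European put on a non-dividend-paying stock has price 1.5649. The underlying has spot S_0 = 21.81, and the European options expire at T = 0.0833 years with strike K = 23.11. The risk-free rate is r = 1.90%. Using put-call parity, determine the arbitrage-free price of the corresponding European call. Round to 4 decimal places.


Put-call parity: C - P = S_0 * exp(-qT) - K * exp(-rT).
S_0 * exp(-qT) = 21.8100 * 1.00000000 = 21.81000000
K * exp(-rT) = 23.1100 * 0.99841855 = 23.07345273
C = P + S*exp(-qT) - K*exp(-rT)
C = 1.5649 + 21.81000000 - 23.07345273 = 0.3014

Answer: Call price = 0.3014
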